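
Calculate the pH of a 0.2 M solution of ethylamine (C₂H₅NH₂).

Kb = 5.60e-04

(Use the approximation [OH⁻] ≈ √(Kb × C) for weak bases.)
pH = 12.02

[OH⁻] = √(Kb × C) = √(5.60e-04 × 0.2) = 1.0583e-02. pOH = 1.98, pH = 14 - pOH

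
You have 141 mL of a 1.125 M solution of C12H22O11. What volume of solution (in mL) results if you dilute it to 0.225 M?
Using M₁V₁ = M₂V₂:
1.125 × 141 = 0.225 × V₂
V₂ = (1.125 × 141) / 0.225 = 705 mL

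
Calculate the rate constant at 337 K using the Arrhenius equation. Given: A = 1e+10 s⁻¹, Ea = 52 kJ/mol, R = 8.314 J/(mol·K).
8.70e+01 s⁻¹

k = A·exp(-Ea/(R·T)) = 1e+10·exp(-52000/(8.314·337)) = 1e+10·exp(-18.5594) = 1e+10·8.7049e-09 = 8.70e+01 s⁻¹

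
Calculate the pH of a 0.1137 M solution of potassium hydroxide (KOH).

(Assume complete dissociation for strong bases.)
pH = 13.06

[OH⁻] = 0.1137 M for strong base. pOH = -log[OH⁻] = 0.94, pH = 14 - pOH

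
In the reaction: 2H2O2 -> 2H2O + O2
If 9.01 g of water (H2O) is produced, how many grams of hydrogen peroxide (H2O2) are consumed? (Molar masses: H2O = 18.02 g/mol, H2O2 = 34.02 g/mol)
Moles of H2O = 9.01 g ÷ 18.02 g/mol = 0.5 mol
Mole ratio: 2 mol H2O2 / 2 mol H2O
Moles of H2O2 = 0.5 × (2/2) = 0.5 mol
Mass of H2O2 = 0.5 mol × 34.02 g/mol = 17.01 g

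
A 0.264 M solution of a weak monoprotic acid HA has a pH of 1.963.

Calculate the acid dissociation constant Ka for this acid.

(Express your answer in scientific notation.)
K_a = 4.68e-04

[H⁺] = 10^(−pH) = 10^(−1.963) = 1.089e-02 M. For HA ⇌ H⁺ + A⁻, Ka = x²/(C − x) = (1.089e-02)²/(0.264 − 1.089e-02) = 4.68e-04.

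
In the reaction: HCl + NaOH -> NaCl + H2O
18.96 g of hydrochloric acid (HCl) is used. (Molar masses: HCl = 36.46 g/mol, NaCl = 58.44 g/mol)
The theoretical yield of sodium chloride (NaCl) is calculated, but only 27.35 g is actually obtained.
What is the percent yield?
Moles of HCl = 18.96 g ÷ 36.46 g/mol = 0.520022 mol
Mole ratio: 1 mol NaCl / 1 mol HCl
Moles of NaCl = 0.520022 × (1/1) = 0.520022 mol
Theoretical yield = 0.520022 mol × 58.44 g/mol = 30.39 g
Actual yield = 27.35 g
Percent yield = (27.35 / 30.39) × 100% = 90.0%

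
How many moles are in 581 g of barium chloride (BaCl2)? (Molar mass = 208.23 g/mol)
Moles = 581 g ÷ 208.23 g/mol = 2.79 mol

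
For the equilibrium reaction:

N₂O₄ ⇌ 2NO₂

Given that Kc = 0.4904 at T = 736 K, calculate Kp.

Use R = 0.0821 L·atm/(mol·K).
K_p = 29.6327

Δn = (moles gaseous products) − (moles gaseous reactants) = 1
T = 736 K; RT = 0.0821 × 736 = 60.4256
Kp = Kc·(RT)^Δn = 0.4904 × (60.4256)^1 = 0.4904 × 60.4256 = 29.6327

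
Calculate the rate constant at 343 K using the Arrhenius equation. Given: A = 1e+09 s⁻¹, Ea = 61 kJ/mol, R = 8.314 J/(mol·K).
5.13e-01 s⁻¹

k = A·exp(-Ea/(R·T)) = 1e+09·exp(-61000/(8.314·343)) = 1e+09·exp(-21.3907) = 1e+09·5.1301e-10 = 5.13e-01 s⁻¹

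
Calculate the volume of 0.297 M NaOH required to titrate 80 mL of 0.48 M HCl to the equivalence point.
V_{base} = 129.3 mL

At equivalence: moles acid = moles base.
moles HCl = 0.48 M × 0.08 L = 0.0384 mol
V_NaOH = 0.0384 mol ÷ 0.297 M = 0.1293 L = 129.3 mL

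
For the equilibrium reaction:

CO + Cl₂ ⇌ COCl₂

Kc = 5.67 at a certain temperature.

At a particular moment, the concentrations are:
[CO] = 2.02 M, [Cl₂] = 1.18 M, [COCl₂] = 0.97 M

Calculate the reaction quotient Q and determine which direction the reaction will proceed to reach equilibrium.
Q = 0.407, Q < K, reaction proceeds forward (toward products)

Q = ([COCl₂]) / ([CO] × [Cl₂])
  = ((0.97)) / ((2.02)·(1.18)) = 0.97/2.3836 = 0.4069
Since Q = 0.4069 < Kc = 5.67, the reaction proceeds forward (toward products) to reach equilibrium.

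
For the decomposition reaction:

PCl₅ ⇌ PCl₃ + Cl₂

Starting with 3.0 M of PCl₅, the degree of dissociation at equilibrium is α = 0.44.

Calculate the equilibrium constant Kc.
K_c = 1.0371

x = α·[A]₀ = 0.44 × 3.0 = 1.32 M dissociated.
At eq: [PCl₅] = 3.0 − 1.32 = 1.68 M; [PCl₃] = [Cl₂] = x = 1.32 M.
Kc = [PCl₃][Cl₂]/[PCl₅] = (1.32)²/1.68 = 1.037.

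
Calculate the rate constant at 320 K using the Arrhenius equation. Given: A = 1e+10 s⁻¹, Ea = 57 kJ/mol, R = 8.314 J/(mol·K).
4.96e+00 s⁻¹

k = A·exp(-Ea/(R·T)) = 1e+10·exp(-57000/(8.314·320)) = 1e+10·exp(-21.4247) = 1e+10·4.9587e-10 = 4.96e+00 s⁻¹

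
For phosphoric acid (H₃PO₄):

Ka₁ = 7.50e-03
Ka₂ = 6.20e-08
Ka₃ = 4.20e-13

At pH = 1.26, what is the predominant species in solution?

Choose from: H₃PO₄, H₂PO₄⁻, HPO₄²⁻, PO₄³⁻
H₃PO₄

pKa1 = 2.12, pKa2 = 7.21, pKa3 = 12.38. Each pKa is the crossover between adjacent species; pH = 1.26 lies in the region where H₃PO₄ predominates.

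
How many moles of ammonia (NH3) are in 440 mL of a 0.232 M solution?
Moles = Molarity × Volume (L)
Moles = 0.232 M × 0.44 L = 0.1021 mol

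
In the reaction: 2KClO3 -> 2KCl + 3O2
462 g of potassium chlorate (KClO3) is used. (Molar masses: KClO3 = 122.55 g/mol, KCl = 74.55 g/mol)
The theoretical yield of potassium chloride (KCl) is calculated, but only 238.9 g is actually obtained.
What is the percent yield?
Moles of KClO3 = 462 g ÷ 122.55 g/mol = 3.76989 mol
Mole ratio: 2 mol KCl / 2 mol KClO3
Moles of KCl = 3.76989 × (2/2) = 3.76989 mol
Theoretical yield = 3.76989 mol × 74.55 g/mol = 281.05 g
Actual yield = 238.9 g
Percent yield = (238.9 / 281.05) × 100% = 85.0%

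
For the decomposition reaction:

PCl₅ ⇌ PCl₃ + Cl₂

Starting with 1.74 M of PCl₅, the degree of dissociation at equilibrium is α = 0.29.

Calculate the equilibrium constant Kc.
K_c = 0.2061

x = α·[A]₀ = 0.29 × 1.74 = 0.5046 M dissociated.
At eq: [PCl₅] = 1.74 − 0.5046 = 1.235 M; [PCl₃] = [Cl₂] = x = 0.5046 M.
Kc = [PCl₃][Cl₂]/[PCl₅] = (0.5046)²/1.235 = 0.2061.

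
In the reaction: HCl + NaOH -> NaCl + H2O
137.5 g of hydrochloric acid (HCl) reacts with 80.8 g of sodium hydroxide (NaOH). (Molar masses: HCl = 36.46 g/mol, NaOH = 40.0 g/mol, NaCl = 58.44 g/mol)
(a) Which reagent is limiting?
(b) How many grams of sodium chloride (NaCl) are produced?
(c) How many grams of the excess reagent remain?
(a) NaOH, (b) 118 g, (c) 63.85 g

Moles of HCl = 137.5 g ÷ 36.46 g/mol = 3.77126 mol
Moles of NaOH = 80.8 g ÷ 40.0 g/mol = 2.02 mol
Moles ÷ coefficient: HCl: 3.77126/1 = 3.771, NaOH: 2.02/1 = 2.02
(a) NaOH has the smaller value, so NaOH is the limiting reagent.
(b) Moles of NaCl = 2.02 mol NaOH × (1/1) = 2.02 mol; mass = 2.02 mol × 58.44 g/mol = 118 g
(c) HCl consumed = 2.02 × (1/1) = 2.02 mol; remaining = 3.77126 − 2.02 = 1.75126 mol; mass = 1.75126 mol × 36.46 g/mol = 63.85 g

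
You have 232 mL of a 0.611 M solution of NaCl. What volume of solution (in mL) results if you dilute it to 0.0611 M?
Using M₁V₁ = M₂V₂:
0.611 × 232 = 0.0611 × V₂
V₂ = (0.611 × 232) / 0.0611 = 2320 mL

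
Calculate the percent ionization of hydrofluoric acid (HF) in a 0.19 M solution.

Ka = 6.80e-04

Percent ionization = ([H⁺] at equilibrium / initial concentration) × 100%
Percent ionization = 5.81%

Let x = [H⁺]. Ka = x²/(C - x) ⇒ x² + (6.80e-04)x - (6.80e-04)(0.19) = 0. x = 1.1032e-02. Percent = (1.1032e-02/0.19) × 100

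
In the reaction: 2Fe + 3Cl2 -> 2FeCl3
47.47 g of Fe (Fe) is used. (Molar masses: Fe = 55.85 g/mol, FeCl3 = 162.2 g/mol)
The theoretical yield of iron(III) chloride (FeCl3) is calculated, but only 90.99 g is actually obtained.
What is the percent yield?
Moles of Fe = 47.47 g ÷ 55.85 g/mol = 0.849955 mol
Mole ratio: 2 mol FeCl3 / 2 mol Fe
Moles of FeCl3 = 0.849955 × (2/2) = 0.849955 mol
Theoretical yield = 0.849955 mol × 162.2 g/mol = 137.86 g
Actual yield = 90.99 g
Percent yield = (90.99 / 137.86) × 100% = 66.0%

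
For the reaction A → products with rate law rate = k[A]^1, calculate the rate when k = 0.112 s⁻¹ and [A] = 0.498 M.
0.05578 M/s

rate = k·[A]^1 = 0.112·(0.498)^1 = 0.112·0.498 = 0.05578 M/s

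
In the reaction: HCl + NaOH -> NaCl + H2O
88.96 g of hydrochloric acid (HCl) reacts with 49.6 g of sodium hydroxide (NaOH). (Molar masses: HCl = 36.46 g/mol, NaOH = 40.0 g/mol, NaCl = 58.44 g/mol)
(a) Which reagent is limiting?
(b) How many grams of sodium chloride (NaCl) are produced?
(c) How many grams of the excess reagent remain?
(a) NaOH, (b) 72.47 g, (c) 43.75 g

Moles of HCl = 88.96 g ÷ 36.46 g/mol = 2.43993 mol
Moles of NaOH = 49.6 g ÷ 40.0 g/mol = 1.24 mol
Moles ÷ coefficient: HCl: 2.43993/1 = 2.44, NaOH: 1.24/1 = 1.24
(a) NaOH has the smaller value, so NaOH is the limiting reagent.
(b) Moles of NaCl = 1.24 mol NaOH × (1/1) = 1.24 mol; mass = 1.24 mol × 58.44 g/mol = 72.47 g
(c) HCl consumed = 1.24 × (1/1) = 1.24 mol; remaining = 2.43993 − 1.24 = 1.19993 mol; mass = 1.19993 mol × 36.46 g/mol = 43.75 g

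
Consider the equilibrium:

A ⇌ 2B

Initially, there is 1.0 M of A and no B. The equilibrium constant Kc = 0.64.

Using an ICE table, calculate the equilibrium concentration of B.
[B] = 0.656 M

ICE: [A] = 1.0 − x, [B] = 2x.
Kc = (2x)²/(1.0 − x) = 0.64 ⇒ 4x² + 0.64x − 0.64 = 0.
x = (−0.64 + √(0.64² + 4·4·0.64))/(2·4) = (−0.64 + √10.65)/8 = 0.32792.
[B] = 2x = 0.656 M.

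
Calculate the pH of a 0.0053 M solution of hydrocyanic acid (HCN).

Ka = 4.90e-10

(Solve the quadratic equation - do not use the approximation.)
pH = 5.79

x² + Ka×x - Ka×C = 0. Using quadratic formula: [H⁺] = 1.6113e-06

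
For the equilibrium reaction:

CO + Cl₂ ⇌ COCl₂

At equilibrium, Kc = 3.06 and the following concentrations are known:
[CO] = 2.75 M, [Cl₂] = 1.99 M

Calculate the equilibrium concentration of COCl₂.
[COCl₂] = 16.7459 M

Kc = ([COCl₂]) / ([CO] × [Cl₂]) = 3.06
[COCl₂]^1 = Kc · (reactant terms)/(other product terms) = 3.06 · 5.4725 / 1 = 16.746
[COCl₂] = 16.7459 M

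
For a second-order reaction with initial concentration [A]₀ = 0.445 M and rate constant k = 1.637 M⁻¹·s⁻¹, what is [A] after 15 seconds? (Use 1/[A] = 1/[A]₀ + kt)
0.0373 M

1/[A] = 1/[A]₀ + k·t = 1/0.445 + (1.637)·(15) = 2.2472 + 24.5550 = 26.8022
[A] = 1/26.8022 = 0.0373 M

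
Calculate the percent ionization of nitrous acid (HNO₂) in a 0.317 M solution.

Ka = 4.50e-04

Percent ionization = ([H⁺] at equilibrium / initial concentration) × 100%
Percent ionization = 3.7%

Let x = [H⁺]. Ka = x²/(C - x) ⇒ x² + (4.50e-04)x - (4.50e-04)(0.317) = 0. x = 1.1721e-02. Percent = (1.1721e-02/0.317) × 100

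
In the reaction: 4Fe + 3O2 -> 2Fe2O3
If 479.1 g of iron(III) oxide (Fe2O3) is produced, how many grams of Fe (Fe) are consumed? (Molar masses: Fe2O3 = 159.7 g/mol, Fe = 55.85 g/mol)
Moles of Fe2O3 = 479.1 g ÷ 159.7 g/mol = 3 mol
Mole ratio: 4 mol Fe / 2 mol Fe2O3
Moles of Fe = 3 × (4/2) = 6 mol
Mass of Fe = 6 mol × 55.85 g/mol = 335.1 g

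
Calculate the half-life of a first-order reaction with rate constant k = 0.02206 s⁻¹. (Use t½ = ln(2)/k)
31.42 s

t½ = ln(2)/k = 0.6931/0.02206 = 31.42 s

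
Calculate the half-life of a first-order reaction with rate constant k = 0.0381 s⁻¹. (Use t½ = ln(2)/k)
18.19 s

t½ = ln(2)/k = 0.6931/0.0381 = 18.19 s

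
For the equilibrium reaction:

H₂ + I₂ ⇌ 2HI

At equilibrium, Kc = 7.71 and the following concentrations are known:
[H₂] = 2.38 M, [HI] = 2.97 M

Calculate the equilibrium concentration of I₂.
[I₂] = 0.4807 M

Kc = ([HI]^2) / ([H₂] × [I₂]) = 7.71
[I₂]^1 = (product terms)/(Kc · other reactant terms) = 8.8209 / (7.71 · 2.38) = 0.48071
[I₂] = 0.4807 M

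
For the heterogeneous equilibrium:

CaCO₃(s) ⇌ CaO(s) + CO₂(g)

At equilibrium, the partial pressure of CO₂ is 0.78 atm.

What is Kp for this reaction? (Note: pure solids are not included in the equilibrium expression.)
K_p = 0.78

Solids (CaCO₃, CaO) have activity 1 and are excluded.
Kp = P(CO₂) = 0.78.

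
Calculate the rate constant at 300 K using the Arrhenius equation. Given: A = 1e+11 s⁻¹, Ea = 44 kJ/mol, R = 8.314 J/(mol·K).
2.18e+03 s⁻¹

k = A·exp(-Ea/(R·T)) = 1e+11·exp(-44000/(8.314·300)) = 1e+11·exp(-17.6409) = 1e+11·2.1809e-08 = 2.18e+03 s⁻¹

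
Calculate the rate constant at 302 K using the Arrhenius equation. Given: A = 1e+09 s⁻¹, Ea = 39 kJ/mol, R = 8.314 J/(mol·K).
1.80e+02 s⁻¹

k = A·exp(-Ea/(R·T)) = 1e+09·exp(-39000/(8.314·302)) = 1e+09·exp(-15.5327) = 1e+09·1.7957e-07 = 1.80e+02 s⁻¹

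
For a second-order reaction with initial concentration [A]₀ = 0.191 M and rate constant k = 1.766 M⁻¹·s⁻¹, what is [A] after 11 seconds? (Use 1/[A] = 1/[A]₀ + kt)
0.0405 M

1/[A] = 1/[A]₀ + k·t = 1/0.191 + (1.766)·(11) = 5.2356 + 19.4260 = 24.6616
[A] = 1/24.6616 = 0.0405 M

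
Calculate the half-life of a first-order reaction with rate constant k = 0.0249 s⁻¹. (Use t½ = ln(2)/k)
27.84 s

t½ = ln(2)/k = 0.6931/0.0249 = 27.84 s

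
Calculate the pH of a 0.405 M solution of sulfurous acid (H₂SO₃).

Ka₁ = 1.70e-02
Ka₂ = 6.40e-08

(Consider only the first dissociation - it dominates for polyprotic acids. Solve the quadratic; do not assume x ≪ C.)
pH = 1.13

x² + Ka₁·x − Ka₁·C = 0 with Ka₁ = 1.70e-02, C = 0.405.
x = (−Ka₁ + √(Ka₁² + 4·Ka₁·C))/2 = 7.4910e-02 M, so pH = 1.13.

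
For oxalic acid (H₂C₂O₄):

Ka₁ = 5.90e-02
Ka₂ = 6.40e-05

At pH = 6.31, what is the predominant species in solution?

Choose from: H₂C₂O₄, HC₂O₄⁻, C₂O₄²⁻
C₂O₄²⁻

pKa1 = 1.23, pKa2 = 4.19. Each pKa is the crossover between adjacent species; pH = 6.31 lies in the region where C₂O₄²⁻ predominates.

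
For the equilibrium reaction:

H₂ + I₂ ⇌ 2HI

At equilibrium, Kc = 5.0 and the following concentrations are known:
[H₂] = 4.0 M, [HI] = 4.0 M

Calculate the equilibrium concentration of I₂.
[I₂] = 0.8000 M

Kc = ([HI]^2) / ([H₂] × [I₂]) = 5.0
[I₂]^1 = (product terms)/(Kc · other reactant terms) = 16 / (5.0 · 4) = 0.8
[I₂] = 0.8000 M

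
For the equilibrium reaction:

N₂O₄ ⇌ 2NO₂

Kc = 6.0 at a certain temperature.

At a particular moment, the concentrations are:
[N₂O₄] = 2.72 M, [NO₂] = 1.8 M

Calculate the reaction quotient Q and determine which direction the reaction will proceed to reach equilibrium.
Q = 1.191, Q < K, reaction proceeds forward (toward products)

Q = ([NO₂]^2) / ([N₂O₄])
  = ((1.8)^2) / ((2.72)) = 3.24/2.72 = 1.191
Since Q = 1.191 < Kc = 6.0, the reaction proceeds forward (toward products) to reach equilibrium.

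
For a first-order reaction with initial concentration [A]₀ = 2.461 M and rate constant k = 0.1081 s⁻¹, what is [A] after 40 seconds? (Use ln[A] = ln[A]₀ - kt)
0.0326 M

ln[A] = ln[A]₀ - k·t = ln(2.461) - (0.1081)·(40) = 0.9006 - 4.3240 = -3.4234
[A] = e^(-3.4234) = 0.0326 M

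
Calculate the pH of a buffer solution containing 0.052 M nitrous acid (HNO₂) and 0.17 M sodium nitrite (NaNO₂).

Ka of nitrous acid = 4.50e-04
pH = 3.86

pKa = -log(4.50e-04) = 3.35. pH = pKa + log([A⁻]/[HA]) = 3.35 + log(0.17/0.052)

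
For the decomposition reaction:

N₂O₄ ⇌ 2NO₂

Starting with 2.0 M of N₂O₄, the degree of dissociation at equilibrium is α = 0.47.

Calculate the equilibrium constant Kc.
K_c = 3.3343

x = α·[A]₀ = 0.47 × 2.0 = 0.94 M dissociated.
At eq: [N₂O₄] = 2.0 − 0.94 = 1.06 M; [NO₂] = 2x = 1.88 M.
Kc = [NO₂]²/[N₂O₄] = (1.88)²/1.06 = 3.334.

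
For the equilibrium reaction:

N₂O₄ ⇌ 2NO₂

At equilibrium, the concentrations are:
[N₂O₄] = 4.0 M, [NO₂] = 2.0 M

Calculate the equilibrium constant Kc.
K_c = 1.0000

Kc = ([NO₂]^2) / ([N₂O₄])
   = ((2.0)^2) / ((4.0))
   = 4 / 4 = 1.0000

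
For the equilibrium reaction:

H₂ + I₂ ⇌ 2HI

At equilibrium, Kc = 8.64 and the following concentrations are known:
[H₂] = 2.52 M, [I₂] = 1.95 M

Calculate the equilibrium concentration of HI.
[HI] = 6.5159 M

Kc = ([HI]^2) / ([H₂] × [I₂]) = 8.64
[HI]^2 = Kc · (reactant terms)/(other product terms) = 8.64 · 4.914 / 1 = 42.457
[HI] = (42.457)^(1/2) = 6.5159 M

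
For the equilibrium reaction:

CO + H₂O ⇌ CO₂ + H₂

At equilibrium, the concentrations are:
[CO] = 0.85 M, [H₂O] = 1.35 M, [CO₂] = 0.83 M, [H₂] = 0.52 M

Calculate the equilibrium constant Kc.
K_c = 0.3761

Kc = ([CO₂] × [H₂]) / ([CO] × [H₂O])
   = ((0.83)·(0.52)) / ((0.85)·(1.35))
   = 0.4316 / 1.1475 = 0.3761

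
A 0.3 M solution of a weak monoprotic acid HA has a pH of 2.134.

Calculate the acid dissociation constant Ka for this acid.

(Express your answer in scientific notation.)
K_a = 1.84e-04

[H⁺] = 10^(−pH) = 10^(−2.134) = 7.345e-03 M. For HA ⇌ H⁺ + A⁻, Ka = x²/(C − x) = (7.345e-03)²/(0.3 − 7.345e-03) = 1.84e-04.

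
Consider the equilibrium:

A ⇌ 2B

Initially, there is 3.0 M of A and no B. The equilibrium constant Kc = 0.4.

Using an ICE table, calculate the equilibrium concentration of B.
[B] = 1.000 M

ICE: [A] = 3.0 − x, [B] = 2x.
Kc = (2x)²/(3.0 − x) = 0.4 ⇒ 4x² + 0.4x − 1.2 = 0.
x = (−0.4 + √(0.4² + 4·4·1.2))/(2·4) = (−0.4 + √19.36)/8 = 0.5.
[B] = 2x = 1.000 M.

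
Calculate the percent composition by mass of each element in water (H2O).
H: 11.19%, O: 88.79%

Molar mass of H2O = 18.02 g/mol
% H = (2 × 1.008) / 18.02 × 100% = 2.016 / 18.02 × 100% = 11.19%
% O = (1 × 16.0) / 18.02 × 100% = 16 / 18.02 × 100% = 88.79%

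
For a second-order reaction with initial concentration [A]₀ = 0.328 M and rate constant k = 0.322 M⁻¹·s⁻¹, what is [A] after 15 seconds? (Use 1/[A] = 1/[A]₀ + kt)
0.1269 M

1/[A] = 1/[A]₀ + k·t = 1/0.328 + (0.322)·(15) = 3.0488 + 4.8300 = 7.8788
[A] = 1/7.8788 = 0.1269 M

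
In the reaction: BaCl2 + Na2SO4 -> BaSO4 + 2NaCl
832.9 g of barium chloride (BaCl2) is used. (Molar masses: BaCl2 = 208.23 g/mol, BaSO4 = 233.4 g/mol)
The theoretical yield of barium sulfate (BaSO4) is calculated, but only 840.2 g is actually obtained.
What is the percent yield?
Moles of BaCl2 = 832.9 g ÷ 208.23 g/mol = 3.9999 mol
Mole ratio: 1 mol BaSO4 / 1 mol BaCl2
Moles of BaSO4 = 3.9999 × (1/1) = 3.9999 mol
Theoretical yield = 3.9999 mol × 233.4 g/mol = 933.58 g
Actual yield = 840.2 g
Percent yield = (840.2 / 933.58) × 100% = 90.0%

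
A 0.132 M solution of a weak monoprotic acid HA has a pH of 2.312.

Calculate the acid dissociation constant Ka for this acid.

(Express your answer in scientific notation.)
K_a = 1.87e-04

[H⁺] = 10^(−pH) = 10^(−2.312) = 4.875e-03 M. For HA ⇌ H⁺ + A⁻, Ka = x²/(C − x) = (4.875e-03)²/(0.132 − 4.875e-03) = 1.87e-04.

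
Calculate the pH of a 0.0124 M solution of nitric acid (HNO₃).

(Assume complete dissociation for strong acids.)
pH = 1.91

[H⁺] = 0.0124 M for strong acid. pH = -log[H⁺] = -log(0.0124)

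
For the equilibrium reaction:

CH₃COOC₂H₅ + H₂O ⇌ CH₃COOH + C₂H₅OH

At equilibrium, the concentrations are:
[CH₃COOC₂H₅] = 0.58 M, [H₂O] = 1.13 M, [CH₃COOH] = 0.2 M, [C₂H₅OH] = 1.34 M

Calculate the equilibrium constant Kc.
K_c = 0.4089

Kc = ([CH₃COOH] × [C₂H₅OH]) / ([CH₃COOC₂H₅] × [H₂O])
   = ((0.2)·(1.34)) / ((0.58)·(1.13))
   = 0.268 / 0.6554 = 0.4089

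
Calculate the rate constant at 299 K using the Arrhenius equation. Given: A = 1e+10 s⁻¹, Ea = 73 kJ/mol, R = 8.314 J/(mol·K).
1.76e-03 s⁻¹

k = A·exp(-Ea/(R·T)) = 1e+10·exp(-73000/(8.314·299)) = 1e+10·exp(-29.3658) = 1e+10·1.7644e-13 = 1.76e-03 s⁻¹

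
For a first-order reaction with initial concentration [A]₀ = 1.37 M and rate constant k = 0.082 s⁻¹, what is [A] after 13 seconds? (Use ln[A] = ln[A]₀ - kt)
0.4718 M

ln[A] = ln[A]₀ - k·t = ln(1.37) - (0.082)·(13) = 0.3148 - 1.0660 = -0.7512
[A] = e^(-0.7512) = 0.4718 M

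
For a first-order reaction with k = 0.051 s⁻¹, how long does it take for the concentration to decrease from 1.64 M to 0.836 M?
13.21 s

From ln[A] = ln[A]₀ - k·t: t = ln([A]₀/[A])/k = ln(1.64/0.836)/0.051 = ln(1.9617)/0.051 = 0.6738/0.051 = 13.21 s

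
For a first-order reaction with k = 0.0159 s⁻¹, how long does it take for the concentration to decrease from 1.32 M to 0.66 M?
43.59 s

From ln[A] = ln[A]₀ - k·t: t = ln([A]₀/[A])/k = ln(1.32/0.66)/0.0159 = ln(2.0000)/0.0159 = 0.6931/0.0159 = 43.59 s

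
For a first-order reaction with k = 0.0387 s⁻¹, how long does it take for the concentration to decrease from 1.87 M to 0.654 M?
27.15 s

From ln[A] = ln[A]₀ - k·t: t = ln([A]₀/[A])/k = ln(1.87/0.654)/0.0387 = ln(2.8593)/0.0387 = 1.0506/0.0387 = 27.15 s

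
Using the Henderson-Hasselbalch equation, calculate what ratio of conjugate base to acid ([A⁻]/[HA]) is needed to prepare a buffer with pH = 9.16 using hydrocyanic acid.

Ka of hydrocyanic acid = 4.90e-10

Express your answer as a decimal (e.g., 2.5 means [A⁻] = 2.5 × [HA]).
[A⁻]/[HA] = 0.708

pKa = −log(4.90e-10) = 9.3098. pH = pKa + log([A⁻]/[HA]). 9.16 = 9.3098 + log(ratio). log(ratio) = 9.16 − 9.3098 = -0.1498. ratio = 10^(-0.1498) = 0.708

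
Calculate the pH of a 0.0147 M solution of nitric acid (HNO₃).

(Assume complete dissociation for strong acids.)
pH = 1.83

[H⁺] = 0.0147 M for strong acid. pH = -log[H⁺] = -log(0.0147)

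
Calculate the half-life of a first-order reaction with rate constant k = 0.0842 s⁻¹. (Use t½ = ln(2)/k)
8.23 s

t½ = ln(2)/k = 0.6931/0.0842 = 8.23 s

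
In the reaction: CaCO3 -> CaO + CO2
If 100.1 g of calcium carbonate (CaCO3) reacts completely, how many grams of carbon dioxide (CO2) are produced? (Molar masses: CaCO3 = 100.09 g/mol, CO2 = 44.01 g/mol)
Moles of CaCO3 = 100.1 g ÷ 100.09 g/mol = 1.0001 mol
Mole ratio: 1 mol CO2 / 1 mol CaCO3
Moles of CO2 = 1.0001 × (1/1) = 1.0001 mol
Mass of CO2 = 1.0001 mol × 44.01 g/mol = 44.01 g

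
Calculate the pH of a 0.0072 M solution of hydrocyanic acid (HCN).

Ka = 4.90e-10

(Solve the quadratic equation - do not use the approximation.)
pH = 5.73

x² + Ka×x - Ka×C = 0. Using quadratic formula: [H⁺] = 1.8781e-06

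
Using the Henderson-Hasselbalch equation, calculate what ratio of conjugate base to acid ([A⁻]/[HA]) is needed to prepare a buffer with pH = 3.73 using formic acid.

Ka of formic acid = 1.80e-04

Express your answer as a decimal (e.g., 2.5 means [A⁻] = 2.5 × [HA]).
[A⁻]/[HA] = 0.967

pKa = −log(1.80e-04) = 3.7447. pH = pKa + log([A⁻]/[HA]). 3.73 = 3.7447 + log(ratio). log(ratio) = 3.73 − 3.7447 = -0.0147. ratio = 10^(-0.0147) = 0.967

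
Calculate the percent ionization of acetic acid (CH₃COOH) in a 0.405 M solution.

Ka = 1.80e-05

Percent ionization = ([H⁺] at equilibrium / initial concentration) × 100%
Percent ionization = 0.664%

Let x = [H⁺]. Ka = x²/(C - x) ⇒ x² + (1.80e-05)x - (1.80e-05)(0.405) = 0. x = 2.6910e-03. Percent = (2.6910e-03/0.405) × 100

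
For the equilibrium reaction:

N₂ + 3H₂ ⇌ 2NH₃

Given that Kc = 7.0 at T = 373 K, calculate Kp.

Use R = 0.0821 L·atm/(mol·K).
K_p = 0.0075

Δn = (moles gaseous products) − (moles gaseous reactants) = -2
T = 373 K; RT = 0.0821 × 373 = 30.6233
Kp = Kc·(RT)^Δn = 7.0 × (30.6233)^-2 = 7.0 × 0.00106634 = 0.0075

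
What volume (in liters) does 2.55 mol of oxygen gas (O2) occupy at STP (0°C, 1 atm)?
At STP, 1 mol of gas occupies 22.4 L
Volume = 2.55 mol × 22.4 L/mol = 57.12 L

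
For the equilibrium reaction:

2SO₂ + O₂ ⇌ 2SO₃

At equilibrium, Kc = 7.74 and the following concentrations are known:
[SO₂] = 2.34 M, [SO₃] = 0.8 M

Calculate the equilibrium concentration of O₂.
[O₂] = 0.0151 M

Kc = ([SO₃]^2) / ([SO₂]^2 × [O₂]) = 7.74
[O₂]^1 = (product terms)/(Kc · other reactant terms) = 0.64 / (7.74 · 5.4756) = 0.015101
[O₂] = 0.0151 M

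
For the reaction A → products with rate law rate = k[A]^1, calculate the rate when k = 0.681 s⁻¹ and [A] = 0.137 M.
0.0933 M/s

rate = k·[A]^1 = 0.681·(0.137)^1 = 0.681·0.137 = 0.0933 M/s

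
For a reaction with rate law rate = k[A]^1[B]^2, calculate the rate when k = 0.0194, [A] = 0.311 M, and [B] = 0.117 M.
8.259e-05 M/s

rate = k·[A]^1·[B]^2 = 0.0194·(0.311)^1·(0.117)^2 = 0.0194·0.311·0.013689 = 8.259e-05 M/s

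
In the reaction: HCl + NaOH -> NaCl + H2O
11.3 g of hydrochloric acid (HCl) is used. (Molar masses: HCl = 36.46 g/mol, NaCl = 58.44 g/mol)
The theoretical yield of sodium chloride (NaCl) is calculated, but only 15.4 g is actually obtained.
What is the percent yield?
Moles of HCl = 11.3 g ÷ 36.46 g/mol = 0.309929 mol
Mole ratio: 1 mol NaCl / 1 mol HCl
Moles of NaCl = 0.309929 × (1/1) = 0.309929 mol
Theoretical yield = 0.309929 mol × 58.44 g/mol = 18.112 g
Actual yield = 15.4 g
Percent yield = (15.4 / 18.112) × 100% = 85.0%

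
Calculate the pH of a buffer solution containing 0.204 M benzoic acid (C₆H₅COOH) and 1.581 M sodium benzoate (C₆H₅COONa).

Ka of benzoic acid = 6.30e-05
pH = 5.09

pKa = -log(6.30e-05) = 4.20. pH = pKa + log([A⁻]/[HA]) = 4.20 + log(1.581/0.204)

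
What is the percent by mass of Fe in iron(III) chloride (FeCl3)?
Mass of Fe in formula = 55.85 × 1 = 55.85 g/mol
Molar mass = 162.2 g/mol
% Fe = (55.85/162.2) × 100% = 34.43%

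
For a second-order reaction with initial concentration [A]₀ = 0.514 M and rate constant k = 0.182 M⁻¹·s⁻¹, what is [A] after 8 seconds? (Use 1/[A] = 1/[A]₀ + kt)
0.2940 M

1/[A] = 1/[A]₀ + k·t = 1/0.514 + (0.182)·(8) = 1.9455 + 1.4560 = 3.4015
[A] = 1/3.4015 = 0.2940 M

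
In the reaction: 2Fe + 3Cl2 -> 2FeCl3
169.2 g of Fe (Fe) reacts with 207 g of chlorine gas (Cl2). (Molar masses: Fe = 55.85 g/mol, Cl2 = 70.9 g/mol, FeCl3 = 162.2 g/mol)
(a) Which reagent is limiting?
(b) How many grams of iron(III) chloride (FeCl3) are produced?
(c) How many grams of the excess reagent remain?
(a) Cl2, (b) 315.7 g, (c) 60.49 g

Moles of Fe = 169.2 g ÷ 55.85 g/mol = 3.02954 mol
Moles of Cl2 = 207 g ÷ 70.9 g/mol = 2.91961 mol
Moles ÷ coefficient: Fe: 3.02954/2 = 1.515, Cl2: 2.91961/3 = 0.9732
(a) Cl2 has the smaller value, so Cl2 is the limiting reagent.
(b) Moles of FeCl3 = 2.91961 mol Cl2 × (2/3) = 1.9464 mol; mass = 1.9464 mol × 162.2 g/mol = 315.7 g
(c) Fe consumed = 2.91961 × (2/3) = 1.9464 mol; remaining = 3.02954 − 1.9464 = 1.08314 mol; mass = 1.08314 mol × 55.85 g/mol = 60.49 g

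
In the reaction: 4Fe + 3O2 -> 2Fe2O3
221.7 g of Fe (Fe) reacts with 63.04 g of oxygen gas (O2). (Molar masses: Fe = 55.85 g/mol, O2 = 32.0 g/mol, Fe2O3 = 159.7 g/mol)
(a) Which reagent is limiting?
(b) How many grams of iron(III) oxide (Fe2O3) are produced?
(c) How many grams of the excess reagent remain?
(a) O2, (b) 209.7 g, (c) 75 g

Moles of Fe = 221.7 g ÷ 55.85 g/mol = 3.96956 mol
Moles of O2 = 63.04 g ÷ 32.0 g/mol = 1.97 mol
Moles ÷ coefficient: Fe: 3.96956/4 = 0.9924, O2: 1.97/3 = 0.6567
(a) O2 has the smaller value, so O2 is the limiting reagent.
(b) Moles of Fe2O3 = 1.97 mol O2 × (2/3) = 1.31333 mol; mass = 1.31333 mol × 159.7 g/mol = 209.7 g
(c) Fe consumed = 1.97 × (4/3) = 2.62667 mol; remaining = 3.96956 − 2.62667 = 1.34289 mol; mass = 1.34289 mol × 55.85 g/mol = 75 g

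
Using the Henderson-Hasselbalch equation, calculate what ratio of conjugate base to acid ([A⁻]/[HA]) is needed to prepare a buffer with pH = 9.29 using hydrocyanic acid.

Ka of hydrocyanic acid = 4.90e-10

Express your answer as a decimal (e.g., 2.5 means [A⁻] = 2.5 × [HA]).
[A⁻]/[HA] = 0.955

pKa = −log(4.90e-10) = 9.3098. pH = pKa + log([A⁻]/[HA]). 9.29 = 9.3098 + log(ratio). log(ratio) = 9.29 − 9.3098 = -0.0198. ratio = 10^(-0.0198) = 0.955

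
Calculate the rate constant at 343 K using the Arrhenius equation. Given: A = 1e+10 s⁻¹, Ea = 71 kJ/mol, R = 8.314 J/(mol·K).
1.54e-01 s⁻¹

k = A·exp(-Ea/(R·T)) = 1e+10·exp(-71000/(8.314·343)) = 1e+10·exp(-24.8974) = 1e+10·1.5388e-11 = 1.54e-01 s⁻¹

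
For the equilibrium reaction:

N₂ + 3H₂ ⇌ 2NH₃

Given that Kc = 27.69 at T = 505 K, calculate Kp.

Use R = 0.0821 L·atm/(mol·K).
K_p = 0.0161

Δn = (moles gaseous products) − (moles gaseous reactants) = -2
T = 505 K; RT = 0.0821 × 505 = 41.4605
Kp = Kc·(RT)^Δn = 27.69 × (41.4605)^-2 = 27.69 × 0.000581743 = 0.0161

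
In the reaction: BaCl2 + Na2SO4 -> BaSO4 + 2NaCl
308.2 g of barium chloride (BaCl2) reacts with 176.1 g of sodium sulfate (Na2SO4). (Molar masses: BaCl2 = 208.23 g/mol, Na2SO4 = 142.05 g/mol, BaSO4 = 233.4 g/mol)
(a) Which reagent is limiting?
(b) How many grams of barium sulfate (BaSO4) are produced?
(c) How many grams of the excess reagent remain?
(a) Na2SO4, (b) 289.3 g, (c) 50.06 g

Moles of BaCl2 = 308.2 g ÷ 208.23 g/mol = 1.48009 mol
Moles of Na2SO4 = 176.1 g ÷ 142.05 g/mol = 1.2397 mol
Moles ÷ coefficient: BaCl2: 1.48009/1 = 1.48, Na2SO4: 1.2397/1 = 1.24
(a) Na2SO4 has the smaller value, so Na2SO4 is the limiting reagent.
(b) Moles of BaSO4 = 1.2397 mol Na2SO4 × (1/1) = 1.2397 mol; mass = 1.2397 mol × 233.4 g/mol = 289.3 g
(c) BaCl2 consumed = 1.2397 × (1/1) = 1.2397 mol; remaining = 1.48009 − 1.2397 = 0.24039 mol; mass = 0.24039 mol × 208.23 g/mol = 50.06 g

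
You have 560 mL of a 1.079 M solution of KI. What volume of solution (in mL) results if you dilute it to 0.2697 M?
Using M₁V₁ = M₂V₂:
1.079 × 560 = 0.2697 × V₂
V₂ = (1.079 × 560) / 0.2697 = 2240 mL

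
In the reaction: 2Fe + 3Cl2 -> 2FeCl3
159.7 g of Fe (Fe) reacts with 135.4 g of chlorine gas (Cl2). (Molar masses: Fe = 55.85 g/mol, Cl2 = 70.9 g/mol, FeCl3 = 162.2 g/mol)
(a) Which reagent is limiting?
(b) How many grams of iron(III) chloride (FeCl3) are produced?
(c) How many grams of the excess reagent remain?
(a) Cl2, (b) 206.5 g, (c) 88.59 g

Moles of Fe = 159.7 g ÷ 55.85 g/mol = 2.85944 mol
Moles of Cl2 = 135.4 g ÷ 70.9 g/mol = 1.90973 mol
Moles ÷ coefficient: Fe: 2.85944/2 = 1.43, Cl2: 1.90973/3 = 0.6366
(a) Cl2 has the smaller value, so Cl2 is the limiting reagent.
(b) Moles of FeCl3 = 1.90973 mol Cl2 × (2/3) = 1.27315 mol; mass = 1.27315 mol × 162.2 g/mol = 206.5 g
(c) Fe consumed = 1.90973 × (2/3) = 1.27315 mol; remaining = 2.85944 − 1.27315 = 1.58629 mol; mass = 1.58629 mol × 55.85 g/mol = 88.59 g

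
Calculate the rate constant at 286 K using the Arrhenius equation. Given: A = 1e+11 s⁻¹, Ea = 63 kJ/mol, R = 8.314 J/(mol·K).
3.11e-01 s⁻¹

k = A·exp(-Ea/(R·T)) = 1e+11·exp(-63000/(8.314·286)) = 1e+11·exp(-26.4950) = 1e+11·3.1142e-12 = 3.11e-01 s⁻¹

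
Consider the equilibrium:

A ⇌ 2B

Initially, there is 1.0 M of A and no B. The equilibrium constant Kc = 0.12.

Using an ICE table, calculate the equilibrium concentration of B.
[B] = 0.318 M

ICE: [A] = 1.0 − x, [B] = 2x.
Kc = (2x)²/(1.0 − x) = 0.12 ⇒ 4x² + 0.12x − 0.12 = 0.
x = (−0.12 + √(0.12² + 4·4·0.12))/(2·4) = (−0.12 + √1.9344)/8 = 0.15885.
[B] = 2x = 0.318 M.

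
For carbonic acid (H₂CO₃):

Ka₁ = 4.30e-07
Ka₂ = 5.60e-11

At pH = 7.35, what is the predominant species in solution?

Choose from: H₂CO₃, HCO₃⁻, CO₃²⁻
HCO₃⁻

pKa1 = 6.37, pKa2 = 10.25. Each pKa is the crossover between adjacent species; pH = 7.35 lies in the region where HCO₃⁻ predominates.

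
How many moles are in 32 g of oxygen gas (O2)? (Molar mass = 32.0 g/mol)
Moles = 32 g ÷ 32.0 g/mol = 1 mol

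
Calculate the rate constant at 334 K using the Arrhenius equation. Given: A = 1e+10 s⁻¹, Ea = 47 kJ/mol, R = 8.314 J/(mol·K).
4.46e+02 s⁻¹

k = A·exp(-Ea/(R·T)) = 1e+10·exp(-47000/(8.314·334)) = 1e+10·exp(-16.9255) = 1e+10·4.4602e-08 = 4.46e+02 s⁻¹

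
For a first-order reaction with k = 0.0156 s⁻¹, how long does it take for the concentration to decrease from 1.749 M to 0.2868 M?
115.90 s

From ln[A] = ln[A]₀ - k·t: t = ln([A]₀/[A])/k = ln(1.749/0.2868)/0.0156 = ln(6.0983)/0.0156 = 1.8080/0.0156 = 115.90 s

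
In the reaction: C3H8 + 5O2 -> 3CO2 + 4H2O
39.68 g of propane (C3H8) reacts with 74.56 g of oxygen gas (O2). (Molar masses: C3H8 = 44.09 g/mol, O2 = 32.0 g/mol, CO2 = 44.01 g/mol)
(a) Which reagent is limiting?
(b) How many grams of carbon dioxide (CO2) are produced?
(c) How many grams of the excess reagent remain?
(a) O2, (b) 61.53 g, (c) 19.13 g

Moles of C3H8 = 39.68 g ÷ 44.09 g/mol = 0.899977 mol
Moles of O2 = 74.56 g ÷ 32.0 g/mol = 2.33 mol
Moles ÷ coefficient: C3H8: 0.899977/1 = 0.9, O2: 2.33/5 = 0.466
(a) O2 has the smaller value, so O2 is the limiting reagent.
(b) Moles of CO2 = 2.33 mol O2 × (3/5) = 1.398 mol; mass = 1.398 mol × 44.01 g/mol = 61.53 g
(c) C3H8 consumed = 2.33 × (1/5) = 0.466 mol; remaining = 0.899977 − 0.466 = 0.433977 mol; mass = 0.433977 mol × 44.09 g/mol = 19.13 g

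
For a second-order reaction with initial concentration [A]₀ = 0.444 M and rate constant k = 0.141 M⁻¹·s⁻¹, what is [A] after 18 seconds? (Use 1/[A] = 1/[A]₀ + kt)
0.2088 M

1/[A] = 1/[A]₀ + k·t = 1/0.444 + (0.141)·(18) = 2.2523 + 2.5380 = 4.7903
[A] = 1/4.7903 = 0.2088 M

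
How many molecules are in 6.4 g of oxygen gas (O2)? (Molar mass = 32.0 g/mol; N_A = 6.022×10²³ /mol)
Moles = 6.4 g ÷ 32.0 g/mol = 0.2 mol
Molecules = 0.2 mol × 6.022×10²³ /mol = 1.204e+23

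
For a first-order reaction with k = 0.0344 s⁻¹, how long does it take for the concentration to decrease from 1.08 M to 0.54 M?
20.15 s

From ln[A] = ln[A]₀ - k·t: t = ln([A]₀/[A])/k = ln(1.08/0.54)/0.0344 = ln(2.0000)/0.0344 = 0.6931/0.0344 = 20.15 s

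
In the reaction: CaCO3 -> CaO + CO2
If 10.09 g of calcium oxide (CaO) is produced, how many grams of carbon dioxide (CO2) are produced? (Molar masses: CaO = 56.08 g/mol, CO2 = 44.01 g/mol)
Moles of CaO = 10.09 g ÷ 56.08 g/mol = 0.179922 mol
Mole ratio: 1 mol CO2 / 1 mol CaO
Moles of CO2 = 0.179922 × (1/1) = 0.179922 mol
Mass of CO2 = 0.179922 mol × 44.01 g/mol = 7.918 g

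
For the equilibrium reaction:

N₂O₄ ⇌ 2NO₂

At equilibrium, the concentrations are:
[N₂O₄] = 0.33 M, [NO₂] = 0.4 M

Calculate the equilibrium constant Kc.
K_c = 0.4848

Kc = ([NO₂]^2) / ([N₂O₄])
   = ((0.4)^2) / ((0.33))
   = 0.16 / 0.33 = 0.4848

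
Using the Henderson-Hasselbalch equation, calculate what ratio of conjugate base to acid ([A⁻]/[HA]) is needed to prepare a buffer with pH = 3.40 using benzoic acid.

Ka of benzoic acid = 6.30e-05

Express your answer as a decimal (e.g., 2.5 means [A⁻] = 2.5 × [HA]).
[A⁻]/[HA] = 0.158

pKa = −log(6.30e-05) = 4.2007. pH = pKa + log([A⁻]/[HA]). 3.40 = 4.2007 + log(ratio). log(ratio) = 3.40 − 4.2007 = -0.8007. ratio = 10^(-0.8007) = 0.158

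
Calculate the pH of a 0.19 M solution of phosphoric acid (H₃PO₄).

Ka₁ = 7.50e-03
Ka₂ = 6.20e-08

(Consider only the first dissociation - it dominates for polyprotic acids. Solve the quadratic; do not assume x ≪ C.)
pH = 1.47

x² + Ka₁·x − Ka₁·C = 0 with Ka₁ = 7.50e-03, C = 0.19.
x = (−Ka₁ + √(Ka₁² + 4·Ka₁·C))/2 = 3.4185e-02 M, so pH = 1.47.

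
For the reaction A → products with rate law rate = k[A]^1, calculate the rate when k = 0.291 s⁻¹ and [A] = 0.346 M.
0.1007 M/s

rate = k·[A]^1 = 0.291·(0.346)^1 = 0.291·0.346 = 0.1007 M/s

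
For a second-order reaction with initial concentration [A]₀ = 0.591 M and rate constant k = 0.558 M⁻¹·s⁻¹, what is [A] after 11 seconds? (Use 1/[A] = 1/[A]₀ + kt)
0.1277 M

1/[A] = 1/[A]₀ + k·t = 1/0.591 + (0.558)·(11) = 1.6920 + 6.1380 = 7.8300
[A] = 1/7.8300 = 0.1277 M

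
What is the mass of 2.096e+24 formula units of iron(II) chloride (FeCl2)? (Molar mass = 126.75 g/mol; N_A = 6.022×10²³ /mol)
Moles = 2.096e+24 ÷ 6.022×10²³ = 3.48057 mol
Mass = 3.48057 mol × 126.75 g/mol = 441.2 g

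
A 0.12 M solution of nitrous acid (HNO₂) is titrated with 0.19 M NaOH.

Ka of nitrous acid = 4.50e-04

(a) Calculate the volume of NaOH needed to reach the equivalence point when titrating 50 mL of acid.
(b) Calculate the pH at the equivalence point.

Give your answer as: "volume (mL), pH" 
V = 31.6 mL, pH = 8.11

(a) At equivalence: moles acid = moles base.
moles acid = 0.12 × 0.05 = 0.006 mol; V_NaOH = 0.006/0.19 = 0.03158 L = 31.6 mL.
(b) At equivalence, all acid → conjugate base A⁻ at [A⁻] = 0.006/0.08158 = 0.07355 M.
Kb = Kw/Ka = 1.0e-14/4.50e-04 = 2.222e-11; [OH⁻] = √(Kb·[A⁻]) = 1.278e-06; pOH = 5.89; pH = 14 − pOH = 8.11.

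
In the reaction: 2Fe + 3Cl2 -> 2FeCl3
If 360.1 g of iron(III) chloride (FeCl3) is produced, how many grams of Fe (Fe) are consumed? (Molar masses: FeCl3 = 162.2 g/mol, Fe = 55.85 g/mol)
Moles of FeCl3 = 360.1 g ÷ 162.2 g/mol = 2.2201 mol
Mole ratio: 2 mol Fe / 2 mol FeCl3
Moles of Fe = 2.2201 × (2/2) = 2.2201 mol
Mass of Fe = 2.2201 mol × 55.85 g/mol = 124 g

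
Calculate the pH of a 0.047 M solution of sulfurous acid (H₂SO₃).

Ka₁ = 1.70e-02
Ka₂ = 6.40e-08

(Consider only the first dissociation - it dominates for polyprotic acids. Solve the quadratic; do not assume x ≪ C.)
pH = 1.68

x² + Ka₁·x − Ka₁·C = 0 with Ka₁ = 1.70e-02, C = 0.047.
x = (−Ka₁ + √(Ka₁² + 4·Ka₁·C))/2 = 2.1017e-02 M, so pH = 1.68.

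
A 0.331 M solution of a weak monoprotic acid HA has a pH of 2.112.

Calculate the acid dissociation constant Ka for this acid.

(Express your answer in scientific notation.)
K_a = 1.85e-04

[H⁺] = 10^(−pH) = 10^(−2.112) = 7.727e-03 M. For HA ⇌ H⁺ + A⁻, Ka = x²/(C − x) = (7.727e-03)²/(0.331 − 7.727e-03) = 1.85e-04.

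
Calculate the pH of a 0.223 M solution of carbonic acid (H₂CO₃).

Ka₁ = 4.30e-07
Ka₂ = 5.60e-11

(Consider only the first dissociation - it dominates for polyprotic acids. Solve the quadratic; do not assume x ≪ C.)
pH = 3.51

x² + Ka₁·x − Ka₁·C = 0 with Ka₁ = 4.30e-07, C = 0.223.
x = (−Ka₁ + √(Ka₁² + 4·Ka₁·C))/2 = 3.0945e-04 M, so pH = 3.51.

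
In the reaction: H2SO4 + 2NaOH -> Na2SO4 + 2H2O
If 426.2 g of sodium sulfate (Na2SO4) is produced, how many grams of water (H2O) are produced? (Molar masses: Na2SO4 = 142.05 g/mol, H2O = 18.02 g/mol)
Moles of Na2SO4 = 426.2 g ÷ 142.05 g/mol = 3.00035 mol
Mole ratio: 2 mol H2O / 1 mol Na2SO4
Moles of H2O = 3.00035 × (2/1) = 6.0007 mol
Mass of H2O = 6.0007 mol × 18.02 g/mol = 108.1 g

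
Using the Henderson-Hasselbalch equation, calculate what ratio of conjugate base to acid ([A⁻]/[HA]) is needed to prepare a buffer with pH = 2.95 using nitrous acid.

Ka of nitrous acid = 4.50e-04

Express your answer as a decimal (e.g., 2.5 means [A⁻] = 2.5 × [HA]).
[A⁻]/[HA] = 0.401

pKa = −log(4.50e-04) = 3.3468. pH = pKa + log([A⁻]/[HA]). 2.95 = 3.3468 + log(ratio). log(ratio) = 2.95 − 3.3468 = -0.3968. ratio = 10^(-0.3968) = 0.401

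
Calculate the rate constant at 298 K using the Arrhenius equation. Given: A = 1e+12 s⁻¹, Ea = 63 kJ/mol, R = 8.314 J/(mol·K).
9.05e+00 s⁻¹

k = A·exp(-Ea/(R·T)) = 1e+12·exp(-63000/(8.314·298)) = 1e+12·exp(-25.4281) = 1e+12·9.0512e-12 = 9.05e+00 s⁻¹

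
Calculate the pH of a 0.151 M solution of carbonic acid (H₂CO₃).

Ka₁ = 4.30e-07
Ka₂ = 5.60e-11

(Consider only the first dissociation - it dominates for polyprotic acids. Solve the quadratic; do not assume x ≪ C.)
pH = 3.59

x² + Ka₁·x − Ka₁·C = 0 with Ka₁ = 4.30e-07, C = 0.151.
x = (−Ka₁ + √(Ka₁² + 4·Ka₁·C))/2 = 2.5460e-04 M, so pH = 3.59.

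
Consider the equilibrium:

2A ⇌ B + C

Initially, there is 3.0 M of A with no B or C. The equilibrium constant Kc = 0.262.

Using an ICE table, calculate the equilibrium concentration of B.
[B] = 0.759 M

ICE: [A] = 3.0 − 2x, [B] = [C] = x.
Kc = x²/(3.0 − 2x)² = 0.262 ⇒ √Kc = x/(3.0 − 2x).
x = √0.262·3.0/(1 + 2√0.262) = 0.51186·3.0/2.0237 = 0.75879.
[B] = x = 0.759 M.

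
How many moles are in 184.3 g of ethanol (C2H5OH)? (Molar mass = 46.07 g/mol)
Moles = 184.3 g ÷ 46.07 g/mol = 4 mol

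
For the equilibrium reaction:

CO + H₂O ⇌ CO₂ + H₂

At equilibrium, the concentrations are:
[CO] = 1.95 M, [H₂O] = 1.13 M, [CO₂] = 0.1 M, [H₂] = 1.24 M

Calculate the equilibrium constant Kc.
K_c = 0.0563

Kc = ([CO₂] × [H₂]) / ([CO] × [H₂O])
   = ((0.1)·(1.24)) / ((1.95)·(1.13))
   = 0.124 / 2.2035 = 0.0563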